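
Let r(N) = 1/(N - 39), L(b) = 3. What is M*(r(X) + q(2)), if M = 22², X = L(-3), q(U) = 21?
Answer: 91355/9 ≈ 10151.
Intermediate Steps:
X = 3
r(N) = 1/(-39 + N)
M = 484
M*(r(X) + q(2)) = 484*(1/(-39 + 3) + 21) = 484*(1/(-36) + 21) = 484*(-1/36 + 21) = 484*(755/36) = 91355/9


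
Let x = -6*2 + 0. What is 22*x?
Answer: -264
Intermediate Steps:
x = -12 (x = -12 + 0 = -12)
22*x = 22*(-12) = -264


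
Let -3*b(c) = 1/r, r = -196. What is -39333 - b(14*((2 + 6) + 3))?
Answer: -23127805/588 ≈ -39333.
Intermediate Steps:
b(c) = 1/588 (b(c) = -⅓/(-196) = -⅓*(-1/196) = 1/588)
-39333 - b(14*((2 + 6) + 3)) = -39333 - 1*1/588 = -39333 - 1/588 = -23127805/588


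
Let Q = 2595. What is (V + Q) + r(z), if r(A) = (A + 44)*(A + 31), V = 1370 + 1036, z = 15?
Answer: 7715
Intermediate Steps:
V = 2406
r(A) = (31 + A)*(44 + A) (r(A) = (44 + A)*(31 + A) = (31 + A)*(44 + A))
(V + Q) + r(z) = (2406 + 2595) + (1364 + 15**2 + 75*15) = 5001 + (1364 + 225 + 1125) = 5001 + 2714 = 7715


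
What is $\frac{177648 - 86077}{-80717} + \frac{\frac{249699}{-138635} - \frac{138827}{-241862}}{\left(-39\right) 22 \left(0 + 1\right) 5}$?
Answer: $- \frac{144712106926336709}{127591410521675100} \approx -1.1342$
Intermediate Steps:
$\frac{177648 - 86077}{-80717} + \frac{\frac{249699}{-138635} - \frac{138827}{-241862}}{\left(-39\right) 22 \left(0 + 1\right) 5} = \left(177648 - 86077\right) \left(- \frac{1}{80717}\right) + \frac{249699 \left(- \frac{1}{138635}\right) - - \frac{138827}{241862}}{\left(-858\right) 1 \cdot 5} = 91571 \left(- \frac{1}{80717}\right) + \frac{- \frac{249699}{138635} + \frac{138827}{241862}}{\left(-858\right) 5} = - \frac{91571}{80717} - \frac{41146418393}{33530538370 \left(-4290\right)} = - \frac{91571}{80717} - - \frac{41146418393}{143846009607300} = - \frac{91571}{80717} + \frac{41146418393}{143846009607300} = - \frac{144712106926336709}{127591410521675100}$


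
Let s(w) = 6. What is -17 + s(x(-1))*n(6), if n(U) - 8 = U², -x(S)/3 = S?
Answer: 247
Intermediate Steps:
x(S) = -3*S
n(U) = 8 + U²
-17 + s(x(-1))*n(6) = -17 + 6*(8 + 6²) = -17 + 6*(8 + 36) = -17 + 6*44 = -17 + 264 = 247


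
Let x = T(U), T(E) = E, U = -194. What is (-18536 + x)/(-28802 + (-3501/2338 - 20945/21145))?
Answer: 37038207892/56960310403 ≈ 0.65025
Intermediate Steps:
x = -194
(-18536 + x)/(-28802 + (-3501/2338 - 20945/21145)) = (-18536 - 194)/(-28802 + (-3501/2338 - 20945/21145)) = -18730/(-28802 + (-3501*1/2338 - 20945*1/21145)) = -18730/(-28802 + (-3501/2338 - 4189/4229)) = -18730/(-28802 - 24599611/9887402) = -18730/(-284801552015/9887402) = -18730*(-9887402/284801552015) = 37038207892/56960310403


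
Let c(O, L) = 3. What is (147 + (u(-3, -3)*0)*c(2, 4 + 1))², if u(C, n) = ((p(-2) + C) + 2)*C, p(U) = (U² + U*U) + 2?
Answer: 21609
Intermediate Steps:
p(U) = 2 + 2*U² (p(U) = (U² + U²) + 2 = 2*U² + 2 = 2 + 2*U²)
u(C, n) = C*(12 + C) (u(C, n) = (((2 + 2*(-2)²) + C) + 2)*C = (((2 + 2*4) + C) + 2)*C = (((2 + 8) + C) + 2)*C = ((10 + C) + 2)*C = (12 + C)*C = C*(12 + C))
(147 + (u(-3, -3)*0)*c(2, 4 + 1))² = (147 + (-3*(12 - 3)*0)*3)² = (147 + (-3*9*0)*3)² = (147 - 27*0*3)² = (147 + 0*3)² = (147 + 0)² = 147² = 21609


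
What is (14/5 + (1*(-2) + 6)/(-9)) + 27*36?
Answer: 43846/45 ≈ 974.36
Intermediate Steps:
(14/5 + (1*(-2) + 6)/(-9)) + 27*36 = (14*(⅕) + (-2 + 6)*(-⅑)) + 972 = (14/5 + 4*(-⅑)) + 972 = (14/5 - 4/9) + 972 = 106/45 + 972 = 43846/45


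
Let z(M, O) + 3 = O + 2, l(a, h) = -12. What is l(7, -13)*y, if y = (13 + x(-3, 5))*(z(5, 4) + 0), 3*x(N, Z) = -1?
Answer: -456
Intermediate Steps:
x(N, Z) = -⅓ (x(N, Z) = (⅓)*(-1) = -⅓)
z(M, O) = -1 + O (z(M, O) = -3 + (O + 2) = -3 + (2 + O) = -1 + O)
y = 38 (y = (13 - ⅓)*((-1 + 4) + 0) = 38*(3 + 0)/3 = (38/3)*3 = 38)
l(7, -13)*y = -12*38 = -456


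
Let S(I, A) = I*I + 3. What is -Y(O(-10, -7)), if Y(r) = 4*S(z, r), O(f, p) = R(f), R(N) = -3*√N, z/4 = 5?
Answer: -1612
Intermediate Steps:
z = 20 (z = 4*5 = 20)
S(I, A) = 3 + I² (S(I, A) = I² + 3 = 3 + I²)
O(f, p) = -3*√f
Y(r) = 1612 (Y(r) = 4*(3 + 20²) = 4*(3 + 400) = 4*403 = 1612)
-Y(O(-10, -7)) = -1*1612 = -1612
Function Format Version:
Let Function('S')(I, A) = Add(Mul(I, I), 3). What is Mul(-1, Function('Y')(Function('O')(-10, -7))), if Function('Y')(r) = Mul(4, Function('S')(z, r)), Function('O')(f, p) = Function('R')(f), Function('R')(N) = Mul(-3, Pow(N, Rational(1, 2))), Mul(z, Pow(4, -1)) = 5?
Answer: -1612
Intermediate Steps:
z = 20 (z = Mul(4, 5) = 20)
Function('S')(I, A) = Add(3, Pow(I, 2)) (Function('S')(I, A) = Add(Pow(I, 2), 3) = Add(3, Pow(I, 2)))
Function('O')(f, p) = Mul(-3, Pow(f, Rational(1, 2)))
Function('Y')(r) = 1612 (Function('Y')(r) = Mul(4, Add(3, Pow(20, 2))) = Mul(4, Add(3, 400)) = Mul(4, 403) = 1612)
Mul(-1, Function('Y')(Function('O')(-10, -7))) = Mul(-1, 1612) = -1612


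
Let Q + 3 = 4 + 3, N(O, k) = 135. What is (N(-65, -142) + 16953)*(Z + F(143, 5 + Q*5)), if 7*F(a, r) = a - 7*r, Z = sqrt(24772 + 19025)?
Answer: -546816/7 + 17088*sqrt(43797) ≈ 3.4980e+6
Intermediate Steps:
Q = 4 (Q = -3 + (4 + 3) = -3 + 7 = 4)
Z = sqrt(43797) ≈ 209.28
F(a, r) = -r + a/7 (F(a, r) = (a - 7*r)/7 = -r + a/7)
(N(-65, -142) + 16953)*(Z + F(143, 5 + Q*5)) = (135 + 16953)*(sqrt(43797) + (-(5 + 4*5) + (1/7)*143)) = 17088*(sqrt(43797) + (-(5 + 20) + 143/7)) = 17088*(sqrt(43797) + (-1*25 + 143/7)) = 17088*(sqrt(43797) + (-25 + 143/7)) = 17088*(sqrt(43797) - 32/7) = 17088*(-32/7 + sqrt(43797)) = -546816/7 + 17088*sqrt(43797)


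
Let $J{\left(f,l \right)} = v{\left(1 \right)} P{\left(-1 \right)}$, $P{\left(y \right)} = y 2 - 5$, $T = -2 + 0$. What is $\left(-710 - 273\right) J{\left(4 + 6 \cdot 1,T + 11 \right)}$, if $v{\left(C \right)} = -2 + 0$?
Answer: $-13762$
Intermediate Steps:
$T = -2$
$P{\left(y \right)} = -5 + 2 y$ ($P{\left(y \right)} = 2 y - 5 = -5 + 2 y$)
$v{\left(C \right)} = -2$
$J{\left(f,l \right)} = 14$ ($J{\left(f,l \right)} = - 2 \left(-5 + 2 \left(-1\right)\right) = - 2 \left(-5 - 2\right) = \left(-2\right) \left(-7\right) = 14$)
$\left(-710 - 273\right) J{\left(4 + 6 \cdot 1,T + 11 \right)} = \left(-710 - 273\right) 14 = \left(-983\right) 14 = -13762$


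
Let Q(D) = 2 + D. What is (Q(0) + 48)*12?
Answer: 600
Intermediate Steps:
(Q(0) + 48)*12 = ((2 + 0) + 48)*12 = (2 + 48)*12 = 50*12 = 600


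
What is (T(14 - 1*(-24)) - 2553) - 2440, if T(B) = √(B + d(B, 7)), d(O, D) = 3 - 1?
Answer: -4993 + 2*√10 ≈ -4986.7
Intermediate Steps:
d(O, D) = 2
T(B) = √(2 + B) (T(B) = √(B + 2) = √(2 + B))
(T(14 - 1*(-24)) - 2553) - 2440 = (√(2 + (14 - 1*(-24))) - 2553) - 2440 = (√(2 + (14 + 24)) - 2553) - 2440 = (√(2 + 38) - 2553) - 2440 = (√40 - 2553) - 2440 = (2*√10 - 2553) - 2440 = (-2553 + 2*√10) - 2440 = -4993 + 2*√10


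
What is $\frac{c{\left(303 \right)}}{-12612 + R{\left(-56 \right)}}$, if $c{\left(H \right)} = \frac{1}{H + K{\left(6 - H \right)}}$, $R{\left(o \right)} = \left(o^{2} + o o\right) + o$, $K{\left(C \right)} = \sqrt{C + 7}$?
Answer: $\frac{i}{6396 \left(\sqrt{290} - 303 i\right)} \approx -5.1437 \cdot 10^{-7} + 2.8909 \cdot 10^{-8} i$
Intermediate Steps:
$K{\left(C \right)} = \sqrt{7 + C}$
$R{\left(o \right)} = o + 2 o^{2}$ ($R{\left(o \right)} = \left(o^{2} + o^{2}\right) + o = 2 o^{2} + o = o + 2 o^{2}$)
$c{\left(H \right)} = \frac{1}{H + \sqrt{13 - H}}$ ($c{\left(H \right)} = \frac{1}{H + \sqrt{7 - \left(-6 + H\right)}} = \frac{1}{H + \sqrt{13 - H}}$)
$\frac{c{\left(303 \right)}}{-12612 + R{\left(-56 \right)}} = \frac{1}{\left(303 + \sqrt{13 - 303}\right) \left(-12612 - 56 \left(1 + 2 \left(-56\right)\right)\right)} = \frac{1}{\left(303 + \sqrt{13 - 303}\right) \left(-12612 - 56 \left(1 - 112\right)\right)} = \frac{1}{\left(303 + \sqrt{-290}\right) \left(-12612 - -6216\right)} = \frac{1}{\left(303 + i \sqrt{290}\right) \left(-12612 + 6216\right)} = \frac{1}{\left(303 + i \sqrt{290}\right) \left(-6396\right)} = \frac{1}{303 + i \sqrt{290}} \left(- \frac{1}{6396}\right) = - \frac{1}{6396 \left(303 + i \sqrt{290}\right)}$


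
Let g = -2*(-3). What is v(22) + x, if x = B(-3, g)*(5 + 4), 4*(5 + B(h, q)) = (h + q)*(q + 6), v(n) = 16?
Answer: 52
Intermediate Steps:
g = 6
B(h, q) = -5 + (6 + q)*(h + q)/4 (B(h, q) = -5 + ((h + q)*(q + 6))/4 = -5 + ((h + q)*(6 + q))/4 = -5 + ((6 + q)*(h + q))/4 = -5 + (6 + q)*(h + q)/4)
x = 36 (x = (-5 + (¼)*6² + (3/2)*(-3) + (3/2)*6 + (¼)*(-3)*6)*(5 + 4) = (-5 + (¼)*36 - 9/2 + 9 - 9/2)*9 = (-5 + 9 - 9/2 + 9 - 9/2)*9 = 4*9 = 36)
v(22) + x = 16 + 36 = 52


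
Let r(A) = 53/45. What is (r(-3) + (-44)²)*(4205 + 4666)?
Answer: 257770561/15 ≈ 1.7185e+7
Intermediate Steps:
r(A) = 53/45 (r(A) = 53*(1/45) = 53/45)
(r(-3) + (-44)²)*(4205 + 4666) = (53/45 + (-44)²)*(4205 + 4666) = (53/45 + 1936)*8871 = (87173/45)*8871 = 257770561/15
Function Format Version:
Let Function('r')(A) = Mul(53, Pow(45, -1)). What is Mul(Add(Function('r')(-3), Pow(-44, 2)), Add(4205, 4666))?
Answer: Rational(257770561, 15) ≈ 1.7185e+7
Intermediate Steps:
Function('r')(A) = Rational(53, 45) (Function('r')(A) = Mul(53, Rational(1, 45)) = Rational(53, 45))
Mul(Add(Function('r')(-3), Pow(-44, 2)), Add(4205, 4666)) = Mul(Add(Rational(53, 45), Pow(-44, 2)), Add(4205, 4666)) = Mul(Add(Rational(53, 45), 1936), 8871) = Mul(Rational(87173, 45), 8871) = Rational(257770561, 15)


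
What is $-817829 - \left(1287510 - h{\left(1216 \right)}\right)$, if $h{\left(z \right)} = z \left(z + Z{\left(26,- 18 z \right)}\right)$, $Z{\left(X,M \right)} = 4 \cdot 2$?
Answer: $-616955$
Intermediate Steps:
$Z{\left(X,M \right)} = 8$
$h{\left(z \right)} = z \left(8 + z\right)$ ($h{\left(z \right)} = z \left(z + 8\right) = z \left(8 + z\right)$)
$-817829 - \left(1287510 - h{\left(1216 \right)}\right) = -817829 - \left(1287510 - 1216 \left(8 + 1216\right)\right) = -817829 - \left(1287510 - 1216 \cdot 1224\right) = -817829 - \left(1287510 - 1488384\right) = -817829 - -200874 = -817829 + 200874 = -616955$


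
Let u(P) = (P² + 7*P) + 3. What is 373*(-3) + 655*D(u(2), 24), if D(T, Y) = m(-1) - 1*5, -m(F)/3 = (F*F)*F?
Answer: -2429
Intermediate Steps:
m(F) = -3*F³ (m(F) = -3*F*F*F = -3*F²*F = -3*F³)
u(P) = 3 + P² + 7*P
D(T, Y) = -2 (D(T, Y) = -3*(-1)³ - 1*5 = -3*(-1) - 5 = 3 - 5 = -2)
373*(-3) + 655*D(u(2), 24) = 373*(-3) + 655*(-2) = -1119 - 1310 = -2429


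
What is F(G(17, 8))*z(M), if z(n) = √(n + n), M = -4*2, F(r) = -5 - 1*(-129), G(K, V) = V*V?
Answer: 496*I ≈ 496.0*I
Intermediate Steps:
G(K, V) = V²
F(r) = 124 (F(r) = -5 + 129 = 124)
M = -8
z(n) = √2*√n (z(n) = √(2*n) = √2*√n)
F(G(17, 8))*z(M) = 124*(√2*√(-8)) = 124*(√2*(2*I*√2)) = 124*(4*I) = 496*I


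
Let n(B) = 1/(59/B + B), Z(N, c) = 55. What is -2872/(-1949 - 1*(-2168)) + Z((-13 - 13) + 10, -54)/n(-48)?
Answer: -3177799/1168 ≈ -2720.7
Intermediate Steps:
n(B) = 1/(B + 59/B)
-2872/(-1949 - 1*(-2168)) + Z((-13 - 13) + 10, -54)/n(-48) = -2872/(-1949 - 1*(-2168)) + 55/((-48/(59 + (-48)**2))) = -2872/(-1949 + 2168) + 55/((-48/(59 + 2304))) = -2872/219 + 55/((-48/2363)) = -2872*1/219 + 55/((-48*1/2363)) = -2872/219 + 55/(-48/2363) = -2872/219 + 55*(-2363/48) = -2872/219 - 129965/48 = -3177799/1168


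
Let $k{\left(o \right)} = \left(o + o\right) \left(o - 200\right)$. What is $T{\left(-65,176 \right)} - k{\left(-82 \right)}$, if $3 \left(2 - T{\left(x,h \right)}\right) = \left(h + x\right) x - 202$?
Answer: $- \frac{131321}{3} \approx -43774.0$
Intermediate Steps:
$k{\left(o \right)} = 2 o \left(-200 + o\right)$
$T{\left(x,h \right)} = \frac{208}{3} - \frac{x \left(h + x\right)}{3}$ ($T{\left(x,h \right)} = 2 - \frac{\left(h + x\right) x - 202}{3} = 2 - \frac{x \left(h + x\right) - 202}{3} = 2 - \frac{-202 + x \left(h + x\right)}{3} = 2 - \left(- \frac{202}{3} + \frac{x \left(h + x\right)}{3}\right) = \frac{208}{3} - \frac{x \left(h + x\right)}{3}$)
$T{\left(-65,176 \right)} - k{\left(-82 \right)} = \left(\frac{208}{3} - \frac{\left(-65\right)^{2}}{3} - \frac{176}{3} \left(-65\right)\right) - 2 \left(-82\right) \left(-200 - 82\right) = \left(\frac{208}{3} - \frac{4225}{3} + \frac{11440}{3}\right) - 2 \left(-82\right) \left(-282\right) = \left(\frac{208}{3} - \frac{4225}{3} + \frac{11440}{3}\right) - 46248 = \frac{7423}{3} - 46248 = - \frac{131321}{3}$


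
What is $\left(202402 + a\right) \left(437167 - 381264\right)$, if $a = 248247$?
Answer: $25192631047$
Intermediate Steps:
$\left(202402 + a\right) \left(437167 - 381264\right) = \left(202402 + 248247\right) \left(437167 - 381264\right) = 450649 \left(437167 - 381264\right) = 450649 \cdot 55903 = 25192631047$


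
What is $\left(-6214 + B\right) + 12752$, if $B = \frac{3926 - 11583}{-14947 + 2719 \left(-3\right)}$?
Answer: $\frac{7950611}{1216} \approx 6538.3$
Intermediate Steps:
$B = \frac{403}{1216}$ ($B = - \frac{7657}{-14947 - 8157} = - \frac{7657}{-23104} = \left(-7657\right) \left(- \frac{1}{23104}\right) = \frac{403}{1216} \approx 0.33141$)
$\left(-6214 + B\right) + 12752 = \left(-6214 + \frac{403}{1216}\right) + 12752 = - \frac{7555821}{1216} + 12752 = \frac{7950611}{1216}$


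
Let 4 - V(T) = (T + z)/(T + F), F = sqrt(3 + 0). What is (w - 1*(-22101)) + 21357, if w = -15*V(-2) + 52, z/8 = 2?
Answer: 43030 - 210*sqrt(3) ≈ 42666.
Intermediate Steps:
z = 16 (z = 8*2 = 16)
F = sqrt(3) ≈ 1.7320
V(T) = 4 - (16 + T)/(T + sqrt(3)) (V(T) = 4 - (T + 16)/(T + sqrt(3)) = 4 - (16 + T)/(T + sqrt(3)))
w = 52 - 15*(-22 + 4*sqrt(3))/(-2 + sqrt(3)) (w = -15*(-16 + 3*(-2) + 4*sqrt(3))/(-2 + sqrt(3)) + 52 = -15*(-16 - 6 + 4*sqrt(3))/(-2 + sqrt(3)) + 52 = -15*(-22 + 4*sqrt(3))/(-2 + sqrt(3)) + 52 = 52 - 15*(-22 + 4*sqrt(3))/(-2 + sqrt(3)) ≈ -791.73)
(w - 1*(-22101)) + 21357 = ((-428 - 210*sqrt(3)) - 1*(-22101)) + 21357 = ((-428 - 210*sqrt(3)) + 22101) + 21357 = (21673 - 210*sqrt(3)) + 21357 = 43030 - 210*sqrt(3)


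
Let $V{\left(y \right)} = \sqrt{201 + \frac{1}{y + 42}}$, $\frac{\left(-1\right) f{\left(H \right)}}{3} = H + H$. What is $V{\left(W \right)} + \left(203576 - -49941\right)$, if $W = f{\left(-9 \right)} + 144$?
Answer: $253517 + \frac{\sqrt{723615}}{60} \approx 2.5353 \cdot 10^{5}$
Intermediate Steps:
$f{\left(H \right)} = - 6 H$ ($f{\left(H \right)} = - 3 \left(H + H\right) = - 3 \cdot 2 H = - 6 H$)
$W = 198$ ($W = \left(-6\right) \left(-9\right) + 144 = 54 + 144 = 198$)
$V{\left(y \right)} = \sqrt{201 + \frac{1}{42 + y}}$
$V{\left(W \right)} + \left(203576 - -49941\right) = \sqrt{\frac{8443 + 201 \cdot 198}{42 + 198}} + \left(203576 - -49941\right) = \sqrt{\frac{8443 + 39798}{240}} + \left(203576 + 49941\right) = \sqrt{\frac{1}{240} \cdot 48241} + 253517 = \sqrt{\frac{48241}{240}} + 253517 = \frac{\sqrt{723615}}{60} + 253517 = 253517 + \frac{\sqrt{723615}}{60}$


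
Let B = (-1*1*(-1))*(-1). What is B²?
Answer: 1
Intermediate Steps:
B = -1 (B = -1*(-1)*(-1) = 1*(-1) = -1)
B² = (-1)² = 1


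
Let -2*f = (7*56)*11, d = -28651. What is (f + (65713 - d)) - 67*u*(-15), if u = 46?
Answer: 138438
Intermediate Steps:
f = -2156 (f = -7*56*11/2 = -196*11 = -½*4312 = -2156)
(f + (65713 - d)) - 67*u*(-15) = (-2156 + (65713 - 1*(-28651))) - 67*46*(-15) = (-2156 + (65713 + 28651)) - 3082*(-15) = (-2156 + 94364) - 1*(-46230) = 92208 + 46230 = 138438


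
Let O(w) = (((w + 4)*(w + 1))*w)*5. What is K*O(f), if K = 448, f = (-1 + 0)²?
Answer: 22400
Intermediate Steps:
f = 1 (f = (-1)² = 1)
O(w) = 5*w*(1 + w)*(4 + w) (O(w) = (((4 + w)*(1 + w))*w)*5 = (((1 + w)*(4 + w))*w)*5 = (w*(1 + w)*(4 + w))*5 = 5*w*(1 + w)*(4 + w))
K*O(f) = 448*(5*1*(4 + 1² + 5*1)) = 448*(5*1*(4 + 1 + 5)) = 448*(5*1*10) = 448*50 = 22400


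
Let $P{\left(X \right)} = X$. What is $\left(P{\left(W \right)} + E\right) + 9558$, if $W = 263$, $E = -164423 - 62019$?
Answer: $-216621$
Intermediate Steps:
$E = -226442$
$\left(P{\left(W \right)} + E\right) + 9558 = \left(263 - 226442\right) + 9558 = -226179 + 9558 = -216621$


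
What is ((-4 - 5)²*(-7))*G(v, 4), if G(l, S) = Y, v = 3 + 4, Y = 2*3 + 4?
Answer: -5670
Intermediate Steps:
Y = 10 (Y = 6 + 4 = 10)
v = 7
G(l, S) = 10
((-4 - 5)²*(-7))*G(v, 4) = ((-4 - 5)²*(-7))*10 = ((-9)²*(-7))*10 = (81*(-7))*10 = -567*10 = -5670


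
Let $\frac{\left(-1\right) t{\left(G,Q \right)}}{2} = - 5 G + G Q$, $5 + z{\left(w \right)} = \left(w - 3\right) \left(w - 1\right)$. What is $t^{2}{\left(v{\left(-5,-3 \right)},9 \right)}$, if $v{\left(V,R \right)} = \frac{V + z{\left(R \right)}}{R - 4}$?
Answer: $256$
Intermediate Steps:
$z{\left(w \right)} = -5 + \left(-1 + w\right) \left(-3 + w\right)$ ($z{\left(w \right)} = -5 + \left(w - 3\right) \left(w - 1\right) = -5 + \left(-3 + w\right) \left(-1 + w\right) = -5 + \left(-1 + w\right) \left(-3 + w\right)$)
$v{\left(V,R \right)} = \frac{-2 + V + R^{2} - 4 R}{-4 + R}$ ($v{\left(V,R \right)} = \frac{V - \left(2 - R^{2} + 4 R\right)}{R - 4} = \frac{-2 + V + R^{2} - 4 R}{-4 + R}$)
$t{\left(G,Q \right)} = 10 G - 2 G Q$ ($t{\left(G,Q \right)} = - 2 \left(- 5 G + G Q\right) = 10 G - 2 G Q$)
$t^{2}{\left(v{\left(-5,-3 \right)},9 \right)} = \left(2 \frac{-2 - 5 + \left(-3\right)^{2} - -12}{-4 - 3} \left(5 - 9\right)\right)^{2} = \left(2 \frac{-2 - 5 + 9 + 12}{-7} \left(5 - 9\right)\right)^{2} = \left(2 \left(\left(- \frac{1}{7}\right) 14\right) \left(-4\right)\right)^{2} = \left(2 \left(-2\right) \left(-4\right)\right)^{2} = 16^{2} = 256$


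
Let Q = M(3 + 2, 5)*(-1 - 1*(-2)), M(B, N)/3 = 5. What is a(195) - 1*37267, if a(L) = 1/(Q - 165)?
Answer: -5590051/150 ≈ -37267.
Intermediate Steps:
M(B, N) = 15 (M(B, N) = 3*5 = 15)
Q = 15 (Q = 15*(-1 - 1*(-2)) = 15*(-1 + 2) = 15*1 = 15)
a(L) = -1/150 (a(L) = 1/(15 - 165) = 1/(-150) = -1/150)
a(195) - 1*37267 = -1/150 - 1*37267 = -1/150 - 37267 = -5590051/150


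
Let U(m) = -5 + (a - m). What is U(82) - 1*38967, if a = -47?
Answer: -39101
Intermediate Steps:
U(m) = -52 - m (U(m) = -5 + (-47 - m) = -52 - m)
U(82) - 1*38967 = (-52 - 1*82) - 1*38967 = (-52 - 82) - 38967 = -134 - 38967 = -39101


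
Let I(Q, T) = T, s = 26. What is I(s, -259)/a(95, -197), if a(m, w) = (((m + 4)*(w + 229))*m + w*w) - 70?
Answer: -259/339699 ≈ -0.00076244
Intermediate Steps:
a(m, w) = -70 + w**2 + m*(4 + m)*(229 + w) (a(m, w) = (((4 + m)*(229 + w))*m + w**2) - 70 = (m*(4 + m)*(229 + w) + w**2) - 70 = (w**2 + m*(4 + m)*(229 + w)) - 70 = -70 + w**2 + m*(4 + m)*(229 + w))
I(s, -259)/a(95, -197) = -259/(-70 + (-197)**2 + 229*95**2 + 916*95 - 197*95**2 + 4*95*(-197)) = -259/(-70 + 38809 + 229*9025 + 87020 - 197*9025 - 74860) = -259/(-70 + 38809 + 2066725 + 87020 - 1777925 - 74860) = -259/339699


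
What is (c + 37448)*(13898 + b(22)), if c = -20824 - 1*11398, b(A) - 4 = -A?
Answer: 72536880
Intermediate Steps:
b(A) = 4 - A
c = -32222 (c = -20824 - 11398 = -32222)
(c + 37448)*(13898 + b(22)) = (-32222 + 37448)*(13898 + (4 - 1*22)) = 5226*(13898 + (4 - 22)) = 5226*(13898 - 18) = 5226*13880 = 72536880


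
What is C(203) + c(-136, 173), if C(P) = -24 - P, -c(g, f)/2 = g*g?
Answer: -37219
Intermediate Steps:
c(g, f) = -2*g² (c(g, f) = -2*g*g = -2*g²)
C(203) + c(-136, 173) = (-24 - 1*203) - 2*(-136)² = (-24 - 203) - 2*18496 = -227 - 36992 = -37219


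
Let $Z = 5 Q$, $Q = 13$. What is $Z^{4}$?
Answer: $17850625$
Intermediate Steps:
$Z = 65$ ($Z = 5 \cdot 13 = 65$)
$Z^{4} = 65^{4} = 17850625$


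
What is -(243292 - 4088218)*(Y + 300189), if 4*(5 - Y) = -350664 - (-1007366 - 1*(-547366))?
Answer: 1049126508360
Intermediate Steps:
Y = -27329 (Y = 5 - (-350664 - (-1007366 - 1*(-547366)))/4 = 5 - (-350664 - (-1007366 + 547366))/4 = 5 - (-350664 - 1*(-460000))/4 = 5 - (-350664 + 460000)/4 = 5 - ¼*109336 = 5 - 27334 = -27329)
-(243292 - 4088218)*(Y + 300189) = -(243292 - 4088218)*(-27329 + 300189) = -(-3844926)*272860 = -1*(-1049126508360) = 1049126508360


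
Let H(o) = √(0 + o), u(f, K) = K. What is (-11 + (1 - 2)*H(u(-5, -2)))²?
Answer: (11 + I*√2)² ≈ 119.0 + 31.113*I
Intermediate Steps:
H(o) = √o
(-11 + (1 - 2)*H(u(-5, -2)))² = (-11 + (1 - 2)*√(-2))² = (-11 - I*√2)²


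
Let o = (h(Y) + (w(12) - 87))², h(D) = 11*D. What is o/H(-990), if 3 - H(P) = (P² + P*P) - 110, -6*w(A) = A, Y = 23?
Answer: -656/47807 ≈ -0.013722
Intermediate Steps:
w(A) = -A/6
H(P) = 113 - 2*P² (H(P) = 3 - ((P² + P*P) - 110) = 3 - ((P² + P²) - 110) = 3 - (2*P² - 110) = 3 - (-110 + 2*P²) = 3 + (110 - 2*P²) = 113 - 2*P²)
o = 26896 (o = (11*23 + (-⅙*12 - 87))² = (253 + (-2 - 87))² = (253 - 89)² = 164² = 26896)
o/H(-990) = 26896/(113 - 2*(-990)²) = 26896/(113 - 2*980100) = 26896/(113 - 1960200) = 26896/(-1960087) = 26896*(-1/1960087) = -656/47807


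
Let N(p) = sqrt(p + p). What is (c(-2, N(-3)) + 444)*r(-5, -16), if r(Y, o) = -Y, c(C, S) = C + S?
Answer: 2210 + 5*I*sqrt(6) ≈ 2210.0 + 12.247*I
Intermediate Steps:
N(p) = sqrt(2)*sqrt(p) (N(p) = sqrt(2*p) = sqrt(2)*sqrt(p))
(c(-2, N(-3)) + 444)*r(-5, -16) = ((-2 + sqrt(2)*sqrt(-3)) + 444)*(-1*(-5)) = ((-2 + sqrt(2)*(I*sqrt(3))) + 444)*5 = ((-2 + I*sqrt(6)) + 444)*5 = (442 + I*sqrt(6))*5 = 2210 + 5*I*sqrt(6)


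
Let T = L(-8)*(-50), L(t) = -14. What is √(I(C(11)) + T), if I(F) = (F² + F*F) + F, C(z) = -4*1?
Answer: 2*√182 ≈ 26.981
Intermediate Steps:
C(z) = -4
T = 700 (T = -14*(-50) = 700)
I(F) = F + 2*F² (I(F) = (F² + F²) + F = 2*F² + F = F + 2*F²)
√(I(C(11)) + T) = √(-4*(1 + 2*(-4)) + 700) = √(-4*(1 - 8) + 700) = √(-4*(-7) + 700) = √(28 + 700) = √728 = 2*√182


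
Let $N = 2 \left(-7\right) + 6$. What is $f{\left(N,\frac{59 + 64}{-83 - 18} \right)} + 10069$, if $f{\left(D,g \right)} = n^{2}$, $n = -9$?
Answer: $10150$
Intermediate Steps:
$N = -8$ ($N = -14 + 6 = -8$)
$f{\left(D,g \right)} = 81$ ($f{\left(D,g \right)} = \left(-9\right)^{2} = 81$)
$f{\left(N,\frac{59 + 64}{-83 - 18} \right)} + 10069 = 81 + 10069 = 10150$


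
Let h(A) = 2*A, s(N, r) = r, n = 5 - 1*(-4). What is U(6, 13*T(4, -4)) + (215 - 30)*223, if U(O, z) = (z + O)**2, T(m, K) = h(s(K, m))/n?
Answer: 3366619/81 ≈ 41563.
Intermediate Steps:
n = 9 (n = 5 + 4 = 9)
T(m, K) = 2*m/9 (T(m, K) = (2*m)/9 = (2*m)*(1/9) = 2*m/9)
U(O, z) = (O + z)**2
U(6, 13*T(4, -4)) + (215 - 30)*223 = (6 + 13*((2/9)*4))**2 + (215 - 30)*223 = (6 + 13*(8/9))**2 + 185*223 = (6 + 104/9)**2 + 41255 = (158/9)**2 + 41255 = 24964/81 + 41255 = 3366619/81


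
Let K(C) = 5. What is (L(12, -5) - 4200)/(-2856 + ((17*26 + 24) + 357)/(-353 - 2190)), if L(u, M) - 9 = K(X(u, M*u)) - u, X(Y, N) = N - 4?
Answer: 10675514/7263631 ≈ 1.4697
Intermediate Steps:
X(Y, N) = -4 + N
L(u, M) = 14 - u (L(u, M) = 9 + (5 - u) = 14 - u)
(L(12, -5) - 4200)/(-2856 + ((17*26 + 24) + 357)/(-353 - 2190)) = ((14 - 1*12) - 4200)/(-2856 + ((17*26 + 24) + 357)/(-353 - 2190)) = ((14 - 12) - 4200)/(-2856 + ((442 + 24) + 357)/(-2543)) = (2 - 4200)/(-2856 + (466 + 357)*(-1/2543)) = -4198/(-2856 + 823*(-1/2543)) = -4198/(-2856 - 823/2543) = -4198/(-7263631/2543) = -4198*(-2543/7263631) = 10675514/7263631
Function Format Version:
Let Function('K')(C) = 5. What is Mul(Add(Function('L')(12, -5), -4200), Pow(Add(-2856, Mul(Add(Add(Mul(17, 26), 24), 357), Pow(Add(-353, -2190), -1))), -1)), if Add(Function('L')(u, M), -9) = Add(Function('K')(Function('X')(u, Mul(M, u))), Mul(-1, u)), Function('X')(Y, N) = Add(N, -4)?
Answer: Rational(10675514, 7263631) ≈ 1.4697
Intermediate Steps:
Function('X')(Y, N) = Add(-4, N)
Function('L')(u, M) = Add(14, Mul(-1, u)) (Function('L')(u, M) = Add(9, Add(5, Mul(-1, u))) = Add(14, Mul(-1, u)))
Mul(Add(Function('L')(12, -5), -4200), Pow(Add(-2856, Mul(Add(Add(Mul(17, 26), 24), 357), Pow(Add(-353, -2190), -1))), -1)) = Mul(Add(Add(14, Mul(-1, 12)), -4200), Pow(Add(-2856, Mul(Add(Add(Mul(17, 26), 24), 357), Pow(Add(-353, -2190), -1))), -1)) = Mul(Add(Add(14, -12), -4200), Pow(Add(-2856, Mul(Add(Add(442, 24), 357), Pow(-2543, -1))), -1)) = Mul(Add(2, -4200), Pow(Add(-2856, Mul(Add(466, 357), Rational(-1, 2543))), -1)) = Mul(-4198, Pow(Add(-2856, Mul(823, Rational(-1, 2543))), -1)) = Mul(-4198, Pow(Add(-2856, Rational(-823, 2543)), -1)) = Mul(-4198, Pow(Rational(-7263631, 2543), -1)) = Mul(-4198, Rational(-2543, 7263631)) = Rational(10675514, 7263631)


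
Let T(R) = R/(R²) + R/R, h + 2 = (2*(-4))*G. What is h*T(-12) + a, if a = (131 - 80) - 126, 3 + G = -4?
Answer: -51/2 ≈ -25.500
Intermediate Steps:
G = -7 (G = -3 - 4 = -7)
a = -75 (a = 51 - 126 = -75)
h = 54 (h = -2 + (2*(-4))*(-7) = -2 - 8*(-7) = -2 + 56 = 54)
T(R) = 1 + 1/R (T(R) = R/R² + 1 = 1/R + 1 = 1 + 1/R)
h*T(-12) + a = 54*((1 - 12)/(-12)) - 75 = 54*(-1/12*(-11)) - 75 = 54*(11/12) - 75 = 99/2 - 75 = -51/2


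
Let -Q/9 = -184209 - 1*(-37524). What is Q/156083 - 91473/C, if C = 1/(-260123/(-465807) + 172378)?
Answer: -3008934998032010936/190825601 ≈ -1.5768e+10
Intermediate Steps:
C = 465807/80295139169 (C = 1/(-260123*(-1/465807) + 172378) = 1/(260123/465807 + 172378) = 1/(80295139169/465807) = 465807/80295139169 ≈ 5.8012e-6)
Q = 1320165 (Q = -9*(-184209 - 1*(-37524)) = -9*(-184209 + 37524) = -9*(-146685) = 1320165)
Q/156083 - 91473/C = 1320165/156083 - 91473/465807/80295139169 = 1320165*(1/156083) - 91473*80295139169/465807 = 10395/1229 - 2448279088401979/155269 = -3008934998032010936/190825601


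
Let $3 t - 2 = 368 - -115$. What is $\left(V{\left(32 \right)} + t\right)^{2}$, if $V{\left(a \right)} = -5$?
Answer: $\frac{220900}{9} \approx 24544.0$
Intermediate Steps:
$t = \frac{485}{3}$ ($t = \frac{2}{3} + \frac{368 - -115}{3} = \frac{2}{3} + \frac{368 + 115}{3} = \frac{2}{3} + \frac{1}{3} \cdot 483 = \frac{2}{3} + 161 = \frac{485}{3} \approx 161.67$)
$\left(V{\left(32 \right)} + t\right)^{2} = \left(-5 + \frac{485}{3}\right)^{2} = \left(\frac{470}{3}\right)^{2} = \frac{220900}{9}$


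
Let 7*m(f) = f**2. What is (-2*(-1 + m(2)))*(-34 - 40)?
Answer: -444/7 ≈ -63.429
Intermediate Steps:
m(f) = f**2/7
(-2*(-1 + m(2)))*(-34 - 40) = (-2*(-1 + (1/7)*2**2))*(-34 - 40) = -2*(-1 + (1/7)*4)*(-74) = -2*(-1 + 4/7)*(-74) = -2*(-3/7)*(-74) = (6/7)*(-74) = -444/7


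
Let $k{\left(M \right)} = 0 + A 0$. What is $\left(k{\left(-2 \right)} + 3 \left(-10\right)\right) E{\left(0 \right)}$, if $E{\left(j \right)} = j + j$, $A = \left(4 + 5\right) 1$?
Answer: $0$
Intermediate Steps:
$A = 9$ ($A = 9 \cdot 1 = 9$)
$E{\left(j \right)} = 2 j$
$k{\left(M \right)} = 0$ ($k{\left(M \right)} = 0 + 9 \cdot 0 = 0 + 0 = 0$)
$\left(k{\left(-2 \right)} + 3 \left(-10\right)\right) E{\left(0 \right)} = \left(0 + 3 \left(-10\right)\right) 2 \cdot 0 = \left(0 - 30\right) 0 = \left(-30\right) 0 = 0$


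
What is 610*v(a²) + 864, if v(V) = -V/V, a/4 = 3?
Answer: 254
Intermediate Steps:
a = 12 (a = 4*3 = 12)
v(V) = -1 (v(V) = -1*1 = -1)
610*v(a²) + 864 = 610*(-1) + 864 = -610 + 864 = 254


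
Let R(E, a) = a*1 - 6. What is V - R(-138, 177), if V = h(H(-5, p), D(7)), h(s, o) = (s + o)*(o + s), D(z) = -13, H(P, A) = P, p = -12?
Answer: 153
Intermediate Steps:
R(E, a) = -6 + a (R(E, a) = a - 6 = -6 + a)
h(s, o) = (o + s)**2 (h(s, o) = (o + s)*(o + s) = (o + s)**2)
V = 324 (V = (-13 - 5)**2 = (-18)**2 = 324)
V - R(-138, 177) = 324 - (-6 + 177) = 324 - 1*171 = 324 - 171 = 153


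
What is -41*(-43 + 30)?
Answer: 533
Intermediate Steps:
-41*(-43 + 30) = -41*(-13) = 533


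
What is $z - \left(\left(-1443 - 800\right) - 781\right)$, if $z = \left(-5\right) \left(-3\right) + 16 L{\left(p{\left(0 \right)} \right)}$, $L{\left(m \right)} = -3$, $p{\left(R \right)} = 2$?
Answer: $2991$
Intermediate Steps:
$z = -33$ ($z = \left(-5\right) \left(-3\right) + 16 \left(-3\right) = 15 - 48 = -33$)
$z - \left(\left(-1443 - 800\right) - 781\right) = -33 - \left(\left(-1443 - 800\right) - 781\right) = -33 - \left(-2243 - 781\right) = -33 - -3024 = -33 + 3024 = 2991$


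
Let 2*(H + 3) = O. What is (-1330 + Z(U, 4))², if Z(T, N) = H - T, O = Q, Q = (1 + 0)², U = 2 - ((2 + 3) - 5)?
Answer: 7123561/4 ≈ 1.7809e+6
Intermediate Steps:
U = 2 (U = 2 - (5 - 5) = 2 - 1*0 = 2 + 0 = 2)
Q = 1 (Q = 1² = 1)
O = 1
H = -5/2 (H = -3 + (½)*1 = -3 + ½ = -5/2 ≈ -2.5000)
Z(T, N) = -5/2 - T
(-1330 + Z(U, 4))² = (-1330 + (-5/2 - 1*2))² = (-1330 + (-5/2 - 2))² = (-1330 - 9/2)² = (-2669/2)² = 7123561/4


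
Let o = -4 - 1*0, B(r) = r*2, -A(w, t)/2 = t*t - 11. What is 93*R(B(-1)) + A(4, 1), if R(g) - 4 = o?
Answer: 20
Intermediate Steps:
A(w, t) = 22 - 2*t² (A(w, t) = -2*(t*t - 11) = -2*(t² - 11) = -2*(-11 + t²) = 22 - 2*t²)
B(r) = 2*r
o = -4 (o = -4 + 0 = -4)
R(g) = 0 (R(g) = 4 - 4 = 0)
93*R(B(-1)) + A(4, 1) = 93*0 + (22 - 2*1²) = 0 + (22 - 2*1) = 0 + (22 - 2) = 0 + 20 = 20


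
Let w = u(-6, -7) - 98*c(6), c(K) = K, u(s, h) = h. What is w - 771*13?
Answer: -10618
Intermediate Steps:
w = -595 (w = -7 - 98*6 = -7 - 588 = -595)
w - 771*13 = -595 - 771*13 = -595 - 10023 = -10618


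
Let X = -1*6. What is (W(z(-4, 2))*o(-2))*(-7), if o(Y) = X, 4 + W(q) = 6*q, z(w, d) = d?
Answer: 336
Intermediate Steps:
X = -6
W(q) = -4 + 6*q
o(Y) = -6
(W(z(-4, 2))*o(-2))*(-7) = ((-4 + 6*2)*(-6))*(-7) = ((-4 + 12)*(-6))*(-7) = (8*(-6))*(-7) = -48*(-7) = 336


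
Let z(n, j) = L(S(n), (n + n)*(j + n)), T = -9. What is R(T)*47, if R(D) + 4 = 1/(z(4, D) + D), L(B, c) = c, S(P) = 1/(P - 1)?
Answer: -9259/49 ≈ -188.96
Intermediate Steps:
S(P) = 1/(-1 + P)
z(n, j) = 2*n*(j + n) (z(n, j) = (n + n)*(j + n) = (2*n)*(j + n) = 2*n*(j + n))
R(D) = -4 + 1/(32 + 9*D) (R(D) = -4 + 1/(2*4*(D + 4) + D) = -4 + 1/(2*4*(4 + D) + D) = -4 + 1/((32 + 8*D) + D) = -4 + 1/(32 + 9*D))
R(T)*47 = ((-127 - 36*(-9))/(32 + 9*(-9)))*47 = ((-127 + 324)/(32 - 81))*47 = (197/(-49))*47 = -1/49*197*47 = -197/49*47 = -9259/49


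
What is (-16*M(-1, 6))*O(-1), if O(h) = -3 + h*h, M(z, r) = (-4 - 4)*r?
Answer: -1536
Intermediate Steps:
M(z, r) = -8*r
O(h) = -3 + h**2
(-16*M(-1, 6))*O(-1) = (-(-128)*6)*(-3 + (-1)**2) = (-16*(-48))*(-3 + 1) = 768*(-2) = -1536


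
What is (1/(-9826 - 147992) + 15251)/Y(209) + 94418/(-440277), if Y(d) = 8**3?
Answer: 116896187288969/3952846824448 ≈ 29.573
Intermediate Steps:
Y(d) = 512
(1/(-9826 - 147992) + 15251)/Y(209) + 94418/(-440277) = (1/(-9826 - 147992) + 15251)/512 + 94418/(-440277) = (1/(-157818) + 15251)*(1/512) + 94418*(-1/440277) = (-1/157818 + 15251)*(1/512) - 94418/440277 = (2406882317/157818)*(1/512) - 94418/440277 = 2406882317/80802816 - 94418/440277 = 116896187288969/3952846824448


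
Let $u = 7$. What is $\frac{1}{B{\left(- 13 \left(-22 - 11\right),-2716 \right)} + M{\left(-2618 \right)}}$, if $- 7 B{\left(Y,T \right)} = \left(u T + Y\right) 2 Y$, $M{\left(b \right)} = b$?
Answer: $\frac{7}{15925888} \approx 4.3954 \cdot 10^{-7}$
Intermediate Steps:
$B{\left(Y,T \right)} = - \frac{Y \left(2 Y + 14 T\right)}{7}$ ($B{\left(Y,T \right)} = - \frac{\left(7 T + Y\right) 2 Y}{7} = - \frac{\left(Y + 7 T\right) 2 Y}{7} = - \frac{\left(2 Y + 14 T\right) Y}{7} = - \frac{Y \left(2 Y + 14 T\right)}{7}$)
$\frac{1}{B{\left(- 13 \left(-22 - 11\right),-2716 \right)} + M{\left(-2618 \right)}} = \frac{1}{- \frac{2 \left(- 13 \left(-22 - 11\right)\right) \left(- 13 \left(-22 - 11\right) + 7 \left(-2716\right)\right)}{7} - 2618} = \frac{1}{- \frac{2 \left(\left(-13\right) \left(-33\right)\right) \left(\left(-13\right) \left(-33\right) - 19012\right)}{7} - 2618} = \frac{1}{\left(- \frac{2}{7}\right) 429 \left(429 - 19012\right) - 2618} = \frac{1}{\left(- \frac{2}{7}\right) 429 \left(-18583\right) - 2618} = \frac{1}{\frac{15944214}{7} - 2618} = \frac{1}{\frac{15925888}{7}} = \frac{7}{15925888}$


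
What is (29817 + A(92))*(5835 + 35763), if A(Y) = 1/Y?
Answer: 57055088835/46 ≈ 1.2403e+9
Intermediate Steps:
(29817 + A(92))*(5835 + 35763) = (29817 + 1/92)*(5835 + 35763) = (29817 + 1/92)*41598 = (2743165/92)*41598 = 57055088835/46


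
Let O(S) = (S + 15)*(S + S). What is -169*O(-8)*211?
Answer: 3993808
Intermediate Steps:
O(S) = 2*S*(15 + S) (O(S) = (15 + S)*(2*S) = 2*S*(15 + S))
-169*O(-8)*211 = -338*(-8)*(15 - 8)*211 = -338*(-8)*7*211 = -169*(-112)*211 = 18928*211 = 3993808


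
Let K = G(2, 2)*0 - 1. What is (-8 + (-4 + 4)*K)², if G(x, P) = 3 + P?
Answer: 64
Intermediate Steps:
K = -1 (K = (3 + 2)*0 - 1 = 5*0 - 1 = 0 - 1 = -1)
(-8 + (-4 + 4)*K)² = (-8 + (-4 + 4)*(-1))² = (-8 + 0*(-1))² = (-8 + 0)² = (-8)² = 64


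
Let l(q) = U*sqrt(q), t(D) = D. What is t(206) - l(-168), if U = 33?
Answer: 206 - 66*I*sqrt(42) ≈ 206.0 - 427.73*I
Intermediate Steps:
l(q) = 33*sqrt(q)
t(206) - l(-168) = 206 - 33*sqrt(-168) = 206 - 33*2*I*sqrt(42) = 206 - 66*I*sqrt(42)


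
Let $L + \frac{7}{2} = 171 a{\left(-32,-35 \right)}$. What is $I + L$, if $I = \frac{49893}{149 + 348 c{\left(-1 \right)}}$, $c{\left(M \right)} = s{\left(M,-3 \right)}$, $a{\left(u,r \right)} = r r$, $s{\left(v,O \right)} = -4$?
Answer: $\frac{520646363}{2486} \approx 2.0943 \cdot 10^{5}$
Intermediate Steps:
$a{\left(u,r \right)} = r^{2}$
$c{\left(M \right)} = -4$
$L = \frac{418943}{2}$ ($L = - \frac{7}{2} + 171 \left(-35\right)^{2} = - \frac{7}{2} + 171 \cdot 1225 = - \frac{7}{2} + 209475 = \frac{418943}{2} \approx 2.0947 \cdot 10^{5}$)
$I = - \frac{49893}{1243}$ ($I = \frac{49893}{149 + 348 \left(-4\right)} = \frac{49893}{149 - 1392} = \frac{49893}{-1243} = 49893 \left(- \frac{1}{1243}\right) = - \frac{49893}{1243} \approx -40.139$)
$I + L = - \frac{49893}{1243} + \frac{418943}{2} = \frac{520646363}{2486}$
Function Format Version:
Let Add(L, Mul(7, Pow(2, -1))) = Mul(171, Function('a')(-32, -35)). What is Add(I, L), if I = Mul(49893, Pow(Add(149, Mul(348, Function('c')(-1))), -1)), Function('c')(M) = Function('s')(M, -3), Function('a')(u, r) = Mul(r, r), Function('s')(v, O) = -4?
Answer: Rational(520646363, 2486) ≈ 2.0943e+5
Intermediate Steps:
Function('a')(u, r) = Pow(r, 2)
Function('c')(M) = -4
L = Rational(418943, 2) (L = Add(Rational(-7, 2), Mul(171, Pow(-35, 2))) = Add(Rational(-7, 2), Mul(171, 1225)) = Add(Rational(-7, 2), 209475) = Rational(418943, 2) ≈ 2.0947e+5)
I = Rational(-49893, 1243) (I = Mul(49893, Pow(Add(149, Mul(348, -4)), -1)) = Mul(49893, Pow(Add(149, -1392), -1)) = Mul(49893, Pow(-1243, -1)) = Mul(49893, Rational(-1, 1243)) = Rational(-49893, 1243) ≈ -40.139)
Add(I, L) = Add(Rational(-49893, 1243), Rational(418943, 2)) = Rational(520646363, 2486)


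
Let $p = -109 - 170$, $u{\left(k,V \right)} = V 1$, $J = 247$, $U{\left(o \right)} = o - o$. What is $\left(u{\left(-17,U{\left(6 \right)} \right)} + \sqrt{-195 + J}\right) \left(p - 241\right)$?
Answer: $- 1040 \sqrt{13} \approx -3749.8$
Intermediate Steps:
$U{\left(o \right)} = 0$
$u{\left(k,V \right)} = V$
$p = -279$
$\left(u{\left(-17,U{\left(6 \right)} \right)} + \sqrt{-195 + J}\right) \left(p - 241\right) = \left(0 + \sqrt{-195 + 247}\right) \left(-279 - 241\right) = \left(0 + \sqrt{52}\right) \left(-520\right) = \left(0 + 2 \sqrt{13}\right) \left(-520\right) = 2 \sqrt{13} \left(-520\right) = - 1040 \sqrt{13}$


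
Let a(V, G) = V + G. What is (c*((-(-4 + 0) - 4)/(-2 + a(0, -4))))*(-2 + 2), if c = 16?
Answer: 0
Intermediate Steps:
a(V, G) = G + V
(c*((-(-4 + 0) - 4)/(-2 + a(0, -4))))*(-2 + 2) = (16*((-(-4 + 0) - 4)/(-2 + (-4 + 0))))*(-2 + 2) = (16*((-1*(-4) - 4)/(-2 - 4)))*0 = (16*((4 - 4)/(-6)))*0 = (16*(0*(-1/6)))*0 = (16*0)*0 = 0*0 = 0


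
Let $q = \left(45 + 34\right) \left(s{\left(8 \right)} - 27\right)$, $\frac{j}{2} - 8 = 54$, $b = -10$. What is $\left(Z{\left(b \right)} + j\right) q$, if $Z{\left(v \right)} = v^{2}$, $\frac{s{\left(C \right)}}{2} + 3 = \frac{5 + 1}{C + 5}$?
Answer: $- \frac{7379232}{13} \approx -5.6763 \cdot 10^{5}$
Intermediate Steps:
$s{\left(C \right)} = -6 + \frac{12}{5 + C}$ ($s{\left(C \right)} = -6 + 2 \frac{5 + 1}{C + 5} = -6 + 2 \frac{6}{5 + C} = -6 + \frac{12}{5 + C}$)
$j = 124$ ($j = 16 + 2 \cdot 54 = 16 + 108 = 124$)
$q = - \frac{32943}{13}$ ($q = \left(45 + 34\right) \left(\frac{6 \left(-3 - 8\right)}{5 + 8} - 27\right) = 79 \left(\frac{6 \left(-3 - 8\right)}{13} - 27\right) = 79 \left(6 \cdot \frac{1}{13} \left(-11\right) - 27\right) = 79 \left(- \frac{66}{13} - 27\right) = 79 \left(- \frac{417}{13}\right) = - \frac{32943}{13} \approx -2534.1$)
$\left(Z{\left(b \right)} + j\right) q = \left(\left(-10\right)^{2} + 124\right) \left(- \frac{32943}{13}\right) = \left(100 + 124\right) \left(- \frac{32943}{13}\right) = 224 \left(- \frac{32943}{13}\right) = - \frac{7379232}{13}$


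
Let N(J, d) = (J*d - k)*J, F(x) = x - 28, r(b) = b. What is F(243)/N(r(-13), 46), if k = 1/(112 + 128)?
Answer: 51600/1865773 ≈ 0.027656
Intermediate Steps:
k = 1/240 ≈ 0.0041667
F(x) = -28 + x
N(J, d) = J*(-1/240 + J*d) (N(J, d) = (J*d - 1*1/240)*J = (J*d - 1/240)*J = (-1/240 + J*d)*J = J*(-1/240 + J*d))
F(243)/N(r(-13), 46) = (-28 + 243)/((-13*(-1/240 - 13*46))) = 215/((-13*(-1/240 - 598))) = 215/((-13*(-143521/240))) = 215/(1865773/240) = 215*(240/1865773) = 51600/1865773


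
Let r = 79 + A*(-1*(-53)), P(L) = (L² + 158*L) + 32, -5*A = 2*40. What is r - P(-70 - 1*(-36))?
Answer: 3415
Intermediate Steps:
A = -16 (A = -2*40/5 = -⅕*80 = -16)
P(L) = 32 + L² + 158*L
r = -769 (r = 79 - (-16)*(-53) = 79 - 16*53 = 79 - 848 = -769)
r - P(-70 - 1*(-36)) = -769 - (32 + (-70 - 1*(-36))² + 158*(-70 - 1*(-36))) = -769 - (32 + (-70 + 36)² + 158*(-70 + 36)) = -769 - (32 + (-34)² + 158*(-34)) = -769 - (32 + 1156 - 5372) = -769 - 1*(-4184) = -769 + 4184 = 3415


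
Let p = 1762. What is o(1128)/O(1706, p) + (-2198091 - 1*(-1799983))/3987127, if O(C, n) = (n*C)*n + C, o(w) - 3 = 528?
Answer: -2108586606727523/21117915321784990 ≈ -0.099848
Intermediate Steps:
o(w) = 531 (o(w) = 3 + 528 = 531)
O(C, n) = C + C*n² (O(C, n) = (C*n)*n + C = C*n² + C = C + C*n²)
o(1128)/O(1706, p) + (-2198091 - 1*(-1799983))/3987127 = 531/((1706*(1 + 1762²))) + (-2198091 - 1*(-1799983))/3987127 = 531/((1706*(1 + 3104644))) + (-2198091 + 1799983)*(1/3987127) = 531/((1706*3104645)) - 398108*1/3987127 = 531/5296524370 - 398108/3987127 = -2108586606727523/21117915321784990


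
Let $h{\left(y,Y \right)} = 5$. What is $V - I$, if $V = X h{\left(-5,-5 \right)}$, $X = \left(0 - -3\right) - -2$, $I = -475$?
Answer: $500$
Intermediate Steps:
$X = 5$ ($X = \left(0 + 3\right) + 2 = 3 + 2 = 5$)
$V = 25$ ($V = 5 \cdot 5 = 25$)
$V - I = 25 - -475 = 25 + 475 = 500$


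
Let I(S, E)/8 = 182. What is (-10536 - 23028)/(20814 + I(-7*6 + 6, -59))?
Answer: -16782/11135 ≈ -1.5071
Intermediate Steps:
I(S, E) = 1456 (I(S, E) = 8*182 = 1456)
(-10536 - 23028)/(20814 + I(-7*6 + 6, -59)) = (-10536 - 23028)/(20814 + 1456) = -33564/22270 = -33564*1/22270 = -16782/11135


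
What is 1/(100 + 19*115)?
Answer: 1/2285 ≈ 0.00043764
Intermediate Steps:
1/(100 + 19*115) = 1/(100 + 2185) = 1/2285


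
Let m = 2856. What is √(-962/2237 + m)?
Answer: √14289754670/2237 ≈ 53.438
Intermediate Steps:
√(-962/2237 + m) = √(-962/2237 + 2856) = √(6387910/2237) = √14289754670/2237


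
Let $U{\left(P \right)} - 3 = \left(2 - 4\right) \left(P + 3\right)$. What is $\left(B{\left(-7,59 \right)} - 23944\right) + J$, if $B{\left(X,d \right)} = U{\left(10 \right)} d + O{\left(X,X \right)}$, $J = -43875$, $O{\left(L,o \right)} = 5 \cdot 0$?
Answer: $-69176$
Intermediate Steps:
$O{\left(L,o \right)} = 0$
$U{\left(P \right)} = -3 - 2 P$ ($U{\left(P \right)} = 3 + \left(2 - 4\right) \left(P + 3\right) = 3 - 2 \left(3 + P\right) = 3 - \left(6 + 2 P\right) = -3 - 2 P$)
$B{\left(X,d \right)} = - 23 d$ ($B{\left(X,d \right)} = \left(-3 - 20\right) d + 0 = - 23 d + 0 = - 23 d$)
$\left(B{\left(-7,59 \right)} - 23944\right) + J = \left(\left(-23\right) 59 - 23944\right) - 43875 = \left(-1357 - 23944\right) - 43875 = -25301 - 43875 = -69176$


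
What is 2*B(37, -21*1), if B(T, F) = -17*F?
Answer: 714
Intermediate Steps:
2*B(37, -21*1) = 2*(-(-357)) = 2*(-17*(-21)) = 2*357 = 714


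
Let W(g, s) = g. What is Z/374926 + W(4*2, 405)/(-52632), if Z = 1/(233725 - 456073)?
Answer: -27788017609/182817353421864 ≈ -0.00015200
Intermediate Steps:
Z = -1/222348 (Z = 1/(-222348) = -1/222348 ≈ -4.4975e-6)
Z/374926 + W(4*2, 405)/(-52632) = -1/222348/374926 + (4*2)/(-52632) = -1/222348*1/374926 + 8*(-1/52632) = -1/83364046248 - 1/6579 = -27788017609/182817353421864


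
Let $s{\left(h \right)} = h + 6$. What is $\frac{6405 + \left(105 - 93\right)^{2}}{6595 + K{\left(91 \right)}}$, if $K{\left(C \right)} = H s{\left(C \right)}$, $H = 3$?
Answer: $\frac{6549}{6886} \approx 0.95106$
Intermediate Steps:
$s{\left(h \right)} = 6 + h$
$K{\left(C \right)} = 18 + 3 C$ ($K{\left(C \right)} = 3 \left(6 + C\right) = 18 + 3 C$)
$\frac{6405 + \left(105 - 93\right)^{2}}{6595 + K{\left(91 \right)}} = \frac{6405 + \left(105 - 93\right)^{2}}{6595 + \left(18 + 3 \cdot 91\right)} = \frac{6405 + 12^{2}}{6595 + \left(18 + 273\right)} = \frac{6405 + 144}{6595 + 291} = \frac{6549}{6886}$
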